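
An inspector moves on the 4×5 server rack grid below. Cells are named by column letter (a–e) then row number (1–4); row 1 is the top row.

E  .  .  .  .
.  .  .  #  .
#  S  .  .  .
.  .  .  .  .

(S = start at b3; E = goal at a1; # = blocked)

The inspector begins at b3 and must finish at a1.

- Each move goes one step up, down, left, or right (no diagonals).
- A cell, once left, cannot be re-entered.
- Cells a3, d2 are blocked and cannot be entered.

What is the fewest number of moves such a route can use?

3

The Manhattan distance from b3 to a1 is |3−1| + |2−1| = 3, so at least 3 moves are needed.
A route of 3 moves achieves this: b3 → b2 → b1 → a1.
Since 3 matches the lower bound, it is optimal.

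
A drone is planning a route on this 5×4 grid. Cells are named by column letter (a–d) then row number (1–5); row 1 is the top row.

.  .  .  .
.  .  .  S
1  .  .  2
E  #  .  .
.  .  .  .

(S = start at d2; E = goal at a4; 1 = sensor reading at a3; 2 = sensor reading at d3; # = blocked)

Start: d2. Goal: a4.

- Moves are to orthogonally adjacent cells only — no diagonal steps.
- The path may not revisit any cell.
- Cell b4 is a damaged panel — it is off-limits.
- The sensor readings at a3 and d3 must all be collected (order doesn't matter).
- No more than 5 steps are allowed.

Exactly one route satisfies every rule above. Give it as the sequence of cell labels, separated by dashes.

d2 - d3 - c3 - b3 - a3 - a4

Any route must reach a3 and d3 and still end at a4 within 5 moves, so the order of the required stops is forced.
Route from d2: down to d3, 3× left (reaching a3), down to a4 — 5 moves in all.
Check: all required cells visited; 5 ≤ 5 moves.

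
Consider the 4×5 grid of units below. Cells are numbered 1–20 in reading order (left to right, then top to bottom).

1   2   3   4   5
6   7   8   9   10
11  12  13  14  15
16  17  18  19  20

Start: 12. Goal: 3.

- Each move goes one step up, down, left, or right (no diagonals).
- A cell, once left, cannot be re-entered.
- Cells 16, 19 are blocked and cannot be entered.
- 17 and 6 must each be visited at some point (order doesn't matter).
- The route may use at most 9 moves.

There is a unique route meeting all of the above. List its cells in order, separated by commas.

12, 17, 18, 13, 8, 7, 6, 1, 2, 3

The 9-move cap with required stops at 17, 6 leaves no slack for detours.
Route from 12: down 1 to 17, right 1 to 18, up 2 to 8, left 2 to 6, up 1 to 1, right 2 to 3 — 9 moves in all.
Check: all required cells visited; 9 ≤ 9 moves.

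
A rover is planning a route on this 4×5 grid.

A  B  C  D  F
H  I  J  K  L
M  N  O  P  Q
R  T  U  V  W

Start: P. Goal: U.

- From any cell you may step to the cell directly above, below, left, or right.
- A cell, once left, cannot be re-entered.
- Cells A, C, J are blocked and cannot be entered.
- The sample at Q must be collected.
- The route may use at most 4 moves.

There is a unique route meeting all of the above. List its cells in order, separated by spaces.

The budget equals the shortest possible length, so every move has to be on a shortest route through the required cells.
Route from P: right to Q, down to W, 2× left (reaching U) — 4 moves in all.
Check: all required cells visited; 4 ≤ 4 moves.

P Q W V U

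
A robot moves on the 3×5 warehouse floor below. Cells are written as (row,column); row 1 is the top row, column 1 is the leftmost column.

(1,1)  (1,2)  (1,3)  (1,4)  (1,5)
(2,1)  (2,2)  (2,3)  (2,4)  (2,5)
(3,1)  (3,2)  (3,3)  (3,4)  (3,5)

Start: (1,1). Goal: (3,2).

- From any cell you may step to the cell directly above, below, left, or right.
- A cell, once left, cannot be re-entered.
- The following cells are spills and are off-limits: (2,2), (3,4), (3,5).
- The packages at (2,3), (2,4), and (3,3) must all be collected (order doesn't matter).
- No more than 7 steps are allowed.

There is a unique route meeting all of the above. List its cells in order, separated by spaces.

Any route must reach (2,3), (2,4), and (3,3) and still end at (3,2) within 7 moves, so the order of the required stops is forced.
Route from (1,1): 3× right (reaching (1,4)), down to (2,4), left to (2,3), down to (3,3), left to (3,2) — 7 moves in all.
Check: all required cells visited; 7 ≤ 7 moves.

(1,1) (1,2) (1,3) (1,4) (2,4) (2,3) (3,3) (3,2)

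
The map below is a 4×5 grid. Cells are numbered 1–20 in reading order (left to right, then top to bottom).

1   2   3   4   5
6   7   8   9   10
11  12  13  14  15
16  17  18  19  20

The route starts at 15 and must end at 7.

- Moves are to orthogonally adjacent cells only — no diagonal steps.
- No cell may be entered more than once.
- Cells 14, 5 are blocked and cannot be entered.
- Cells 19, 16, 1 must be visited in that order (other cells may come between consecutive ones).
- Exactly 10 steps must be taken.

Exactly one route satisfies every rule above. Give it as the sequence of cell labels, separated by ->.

15 -> 20 -> 19 -> 18 -> 17 -> 16 -> 11 -> 6 -> 1 -> 2 -> 7

The waypoints must appear in the order 19, 16, 1, with no cell reused.
Route from 15: down 1 to 20, left 4 to 16, up 3 to 1, right 1 to 2, down 1 to 7 — 10 moves in all.
Check: order respected (19 at step 2, 16 at step 5, 1 at step 8); 10 moves as required.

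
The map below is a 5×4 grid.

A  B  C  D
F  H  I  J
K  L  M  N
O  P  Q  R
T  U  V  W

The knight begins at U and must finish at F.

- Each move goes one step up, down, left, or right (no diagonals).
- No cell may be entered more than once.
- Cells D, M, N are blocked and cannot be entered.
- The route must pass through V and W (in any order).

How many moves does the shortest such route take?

Any route passes through V and W in some order between U and F. Summing Manhattan distances along each leg and taking the cheapest ordering (U → W → V → F) gives a lower bound of 2 + 1 + 5 = 8 moves.
A route of 8 moves achieves this: U → V → W → R → Q → P → L → H → F.
Since 8 matches the lower bound, it is optimal.

8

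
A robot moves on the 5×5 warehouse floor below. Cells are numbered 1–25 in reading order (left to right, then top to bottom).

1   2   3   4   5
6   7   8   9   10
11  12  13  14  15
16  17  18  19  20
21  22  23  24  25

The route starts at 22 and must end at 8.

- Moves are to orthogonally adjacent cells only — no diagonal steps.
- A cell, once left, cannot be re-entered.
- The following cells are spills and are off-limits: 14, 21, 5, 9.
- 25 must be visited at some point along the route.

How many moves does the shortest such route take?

8

Any route passes through 25 somewhere between 22 and 8. Summing Manhattan distances along the two legs (22 → 25 → 8) gives a lower bound of 3 + 5 = 8 moves.
A route of 8 moves achieves this: 22 → 23 → 24 → 25 → 20 → 19 → 18 → 13 → 8.
Since 8 matches the lower bound, it is optimal.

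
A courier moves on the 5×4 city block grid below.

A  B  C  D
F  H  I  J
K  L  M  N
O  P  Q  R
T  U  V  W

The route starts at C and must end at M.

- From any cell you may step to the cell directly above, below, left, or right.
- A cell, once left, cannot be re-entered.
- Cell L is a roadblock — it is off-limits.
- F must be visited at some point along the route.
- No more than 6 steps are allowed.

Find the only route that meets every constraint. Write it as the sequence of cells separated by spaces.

C B A F H I M

The budget equals the shortest possible length, so every move has to be on a shortest route through the required cells.
Route from C: left 2 to A, down 1 to F, right 2 to I, down 1 to M — 6 moves in all.
Check: all required cells visited; 6 ≤ 6 moves.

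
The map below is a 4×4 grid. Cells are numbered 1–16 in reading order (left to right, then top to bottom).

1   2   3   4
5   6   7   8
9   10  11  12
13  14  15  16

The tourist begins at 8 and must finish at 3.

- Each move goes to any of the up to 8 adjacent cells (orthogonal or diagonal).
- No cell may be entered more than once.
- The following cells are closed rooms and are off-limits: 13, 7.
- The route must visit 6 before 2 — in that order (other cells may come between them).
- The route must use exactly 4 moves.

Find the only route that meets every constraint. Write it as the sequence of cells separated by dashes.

The waypoints must appear in the order 6, 2, with no cell reused.
Route from 8: down-left 1 to 11, up-left 1 to 6, up 1 to 2, right 1 to 3 — 4 moves in all.
Check: order respected (6 at step 2, 2 at step 3); 4 moves as required.

8 - 11 - 6 - 2 - 3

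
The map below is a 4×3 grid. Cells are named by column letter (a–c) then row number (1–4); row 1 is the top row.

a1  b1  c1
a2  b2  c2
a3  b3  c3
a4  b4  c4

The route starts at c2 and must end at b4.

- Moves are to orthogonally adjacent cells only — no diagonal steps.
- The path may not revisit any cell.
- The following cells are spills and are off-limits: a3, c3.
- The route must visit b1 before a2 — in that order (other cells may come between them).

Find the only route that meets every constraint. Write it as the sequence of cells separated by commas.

c2, c1, b1, a1, a2, b2, b3, b4

The waypoints must appear in the order b1, a2, with no cell reused.
Route from c2: up 1 to c1, left 2 to a1, down 1 to a2, right 1 to b2, down 2 to b4 — 7 moves in all.
Check: order respected (b1 at step 2, a2 at step 4).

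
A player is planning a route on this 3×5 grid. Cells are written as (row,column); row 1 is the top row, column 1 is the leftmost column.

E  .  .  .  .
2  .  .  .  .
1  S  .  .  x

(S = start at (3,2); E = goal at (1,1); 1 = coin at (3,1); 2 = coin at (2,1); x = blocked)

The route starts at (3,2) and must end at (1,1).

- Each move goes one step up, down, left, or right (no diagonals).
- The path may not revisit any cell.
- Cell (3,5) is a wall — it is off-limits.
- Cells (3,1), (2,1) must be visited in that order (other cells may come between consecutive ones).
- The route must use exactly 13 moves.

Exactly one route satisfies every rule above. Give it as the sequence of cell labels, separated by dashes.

The waypoints must appear in the order (3,1), (2,1), with no cell reused.
Route from (3,2): left 1 to (3,1), up 1 to (2,1), right 2 to (2,3), down 1 to (3,3), right 1 to (3,4), up 1 to (2,4), right 1 to (2,5), up 1 to (1,5), left 4 to (1,1) — 13 moves in all.
Check: order respected (1 at step 1, 2 at step 2); 13 moves as required.

(3,2) - (3,1) - (2,1) - (2,2) - (2,3) - (3,3) - (3,4) - (2,4) - (2,5) - (1,5) - (1,4) - (1,3) - (1,2) - (1,1)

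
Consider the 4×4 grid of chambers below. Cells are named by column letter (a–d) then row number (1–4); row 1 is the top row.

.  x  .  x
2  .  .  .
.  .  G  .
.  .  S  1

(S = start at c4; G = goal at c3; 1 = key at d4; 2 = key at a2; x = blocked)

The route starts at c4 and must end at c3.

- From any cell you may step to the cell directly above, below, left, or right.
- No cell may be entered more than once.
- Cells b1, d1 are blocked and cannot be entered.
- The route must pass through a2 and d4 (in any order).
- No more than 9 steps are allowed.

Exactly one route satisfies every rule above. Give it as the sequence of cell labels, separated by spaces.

c4 d4 d3 d2 c2 b2 a2 a3 b3 c3

The budget equals the shortest possible length, so every move has to be on a shortest route through the required cells.
Route from c4: right 1 to d4, up 2 to d2, left 3 to a2, down 1 to a3, right 2 to c3 — 9 moves in all.
Check: all required cells visited; 9 ≤ 9 moves.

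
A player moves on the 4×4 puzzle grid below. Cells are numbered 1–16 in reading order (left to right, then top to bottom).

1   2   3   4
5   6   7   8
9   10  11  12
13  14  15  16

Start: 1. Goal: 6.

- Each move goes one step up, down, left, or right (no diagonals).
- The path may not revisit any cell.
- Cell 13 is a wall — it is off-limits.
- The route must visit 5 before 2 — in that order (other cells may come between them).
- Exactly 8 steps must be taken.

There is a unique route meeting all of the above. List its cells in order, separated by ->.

The waypoints must appear in the order 5, 2, with no cell reused.
Route from 1: down 2 to 9, right 2 to 11, up 2 to 3, left 1 to 2, down 1 to 6 — 8 moves in all.
Check: order respected (5 at step 1, 2 at step 7); 8 moves as required.

1 -> 5 -> 9 -> 10 -> 11 -> 7 -> 3 -> 2 -> 6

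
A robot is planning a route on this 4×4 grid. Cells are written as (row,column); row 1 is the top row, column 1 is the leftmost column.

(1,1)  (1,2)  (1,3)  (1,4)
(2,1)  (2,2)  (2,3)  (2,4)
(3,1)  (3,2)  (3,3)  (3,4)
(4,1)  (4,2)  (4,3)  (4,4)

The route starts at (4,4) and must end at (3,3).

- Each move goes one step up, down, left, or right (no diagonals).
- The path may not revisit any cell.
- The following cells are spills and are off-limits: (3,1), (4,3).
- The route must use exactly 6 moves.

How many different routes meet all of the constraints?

Need simple routes of exactly 6 moves from (4,4) to (3,3) (Manhattan distance 2, so 2 moves are spent on a detour and 2 undoing it).
Enumerating: (4,4) (3,4) (2,4) (1,4) (1,3) (2,3) (3,3) | (4,4) (3,4) (2,4) (2,3) (2,2) (3,2) (3,3).
That gives 2 routes.

2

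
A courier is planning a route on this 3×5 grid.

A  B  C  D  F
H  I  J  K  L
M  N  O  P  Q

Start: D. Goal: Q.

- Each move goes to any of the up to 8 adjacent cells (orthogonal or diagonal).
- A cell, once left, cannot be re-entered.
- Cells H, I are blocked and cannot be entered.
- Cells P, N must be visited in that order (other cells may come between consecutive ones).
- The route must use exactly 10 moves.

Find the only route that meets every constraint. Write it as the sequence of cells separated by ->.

D -> F -> L -> P -> O -> N -> J -> B -> C -> K -> Q

The waypoints must appear in the order P, N, with no cell reused.
Route from D: right 1 to F, down 1 to L, down-left 1 to P, left 2 to N, up-right 1 to J, up-left 1 to B, right 1 to C, down-right 2 to Q — 10 moves in all.
Check: order respected (P at step 3, N at step 5); 10 moves as required.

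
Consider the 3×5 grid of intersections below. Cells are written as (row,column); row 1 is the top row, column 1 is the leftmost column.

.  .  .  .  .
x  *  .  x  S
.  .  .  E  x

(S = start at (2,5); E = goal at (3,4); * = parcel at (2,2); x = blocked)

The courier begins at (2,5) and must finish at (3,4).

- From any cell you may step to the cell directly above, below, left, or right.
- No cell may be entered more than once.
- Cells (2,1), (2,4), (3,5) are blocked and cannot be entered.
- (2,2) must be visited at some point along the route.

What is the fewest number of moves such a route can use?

8

Any route passes through (2,2) somewhere between (2,5) and (3,4). Summing Manhattan distances along the two legs ((2,5) → (2,2) → (3,4)) gives a lower bound of 3 + 3 = 6 moves.
That bound ignores the blocked cells. Measuring each leg by the fewest moves that actually steer around them ((2,5)→(2,2): 5; (2,2)→(3,4): 3) raises the lower bound to 8.
A route of 8 moves exists: (2,5) → (1,5) → (1,4) → (1,3) → (2,3) → (2,2) → (3,2) → (3,3) → (3,4).
Since 8 matches that lower bound, it is optimal.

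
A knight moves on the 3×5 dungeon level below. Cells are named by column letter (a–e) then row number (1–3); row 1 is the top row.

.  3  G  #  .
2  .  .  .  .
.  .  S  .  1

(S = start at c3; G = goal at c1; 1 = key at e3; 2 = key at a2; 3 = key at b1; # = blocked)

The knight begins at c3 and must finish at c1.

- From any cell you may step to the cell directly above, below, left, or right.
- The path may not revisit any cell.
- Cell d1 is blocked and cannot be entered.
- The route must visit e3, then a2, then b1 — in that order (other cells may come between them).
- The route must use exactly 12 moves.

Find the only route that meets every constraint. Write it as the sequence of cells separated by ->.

c3 -> d3 -> e3 -> e2 -> d2 -> c2 -> b2 -> b3 -> a3 -> a2 -> a1 -> b1 -> c1

The waypoints must appear in the order e3, a2, b1, with no cell reused.
Route from c3: right 2 to e3, up 1 to e2, left 3 to b2, down 1 to b3, left 1 to a3, up 2 to a1, right 2 to c1 — 12 moves in all.
Check: order respected (1 at step 2, 2 at step 9, 3 at step 11); 12 moves as required.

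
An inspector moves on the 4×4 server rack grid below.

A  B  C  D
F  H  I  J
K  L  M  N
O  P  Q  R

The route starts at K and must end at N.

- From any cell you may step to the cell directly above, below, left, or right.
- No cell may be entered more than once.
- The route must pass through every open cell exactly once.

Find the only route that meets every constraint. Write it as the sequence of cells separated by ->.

K -> O -> P -> L -> H -> F -> A -> B -> C -> D -> J -> I -> M -> Q -> R -> N

Need to visit all 16 open cells exactly once, starting at K and ending at N.
Route from K: down 1 to O, right 1 to P, up 2 to H, left 1 to F, up 1 to A, right 3 to D, down 1 to J, left 1 to I, down 2 to Q, right 1 to R, up 1 to N — 15 moves in all.
Check: all 16 open cells covered.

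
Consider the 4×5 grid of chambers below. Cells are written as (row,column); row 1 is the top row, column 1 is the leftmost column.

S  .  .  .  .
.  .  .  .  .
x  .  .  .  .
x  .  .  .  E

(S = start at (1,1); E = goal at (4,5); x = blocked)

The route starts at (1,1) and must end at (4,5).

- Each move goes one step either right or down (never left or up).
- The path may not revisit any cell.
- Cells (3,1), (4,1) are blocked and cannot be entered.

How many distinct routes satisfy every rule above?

A right/down-only route from (1,1) to (4,5) makes exactly 3 down-moves and 4 right-moves in some order.
With no other constraints that would be C(7,3) = 35 routes.
Subtract routes through each blocked cell (inclusion–exclusion for overlaps): − through (3,1): 5 − through (4,1): 1 + through (3,1)&(4,1): 1 → 30.
That gives 30 routes.

30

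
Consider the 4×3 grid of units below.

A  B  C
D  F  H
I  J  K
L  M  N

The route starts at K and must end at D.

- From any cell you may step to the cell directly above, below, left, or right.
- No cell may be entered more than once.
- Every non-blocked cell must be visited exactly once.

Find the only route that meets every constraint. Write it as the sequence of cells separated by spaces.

K N M L I J F H C B A D

Need to visit all 12 open cells exactly once, starting at K and ending at D.
Cell A has only two open neighbours (D and B), so the path must pass straight through it: one of those is the cell it's entered from and the other is where it exits.
Route from K: down 1 to N, left 2 to L, up 1 to I, right 1 to J, up 1 to F, right 1 to H, up 1 to C, left 2 to A, down 1 to D — 11 moves in all.
Check: all 12 open cells covered.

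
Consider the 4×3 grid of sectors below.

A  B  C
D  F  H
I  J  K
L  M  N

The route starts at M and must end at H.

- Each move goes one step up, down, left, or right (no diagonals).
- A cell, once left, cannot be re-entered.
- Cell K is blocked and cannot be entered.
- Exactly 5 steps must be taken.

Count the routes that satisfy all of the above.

4

Need simple routes of exactly 5 moves from M to H (Manhattan distance 3, so 1 moves are spent on a detour and 1 undoing it).
Enumerating: M J F B C H | M J I D F H | M L I D F H | M L I J F H.
That gives 4 routes.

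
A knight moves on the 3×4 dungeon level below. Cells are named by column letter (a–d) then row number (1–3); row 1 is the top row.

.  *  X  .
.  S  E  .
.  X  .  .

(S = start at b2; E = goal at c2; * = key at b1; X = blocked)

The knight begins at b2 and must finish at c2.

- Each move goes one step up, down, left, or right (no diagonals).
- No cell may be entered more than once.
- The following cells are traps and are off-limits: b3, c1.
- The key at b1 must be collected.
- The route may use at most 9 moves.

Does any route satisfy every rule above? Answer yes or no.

Every way from b1 onward to c2 runs back through b2, which the route has already used — so it cannot be completed without a revisit.

no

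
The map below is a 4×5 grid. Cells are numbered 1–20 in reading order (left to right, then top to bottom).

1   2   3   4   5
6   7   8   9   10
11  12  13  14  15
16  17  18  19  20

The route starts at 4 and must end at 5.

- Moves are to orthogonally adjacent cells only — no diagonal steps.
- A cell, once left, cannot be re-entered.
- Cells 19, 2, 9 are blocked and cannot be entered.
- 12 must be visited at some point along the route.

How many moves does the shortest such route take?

9

Any route passes through 12 somewhere between 4 and 5. Summing Manhattan distances along the two legs (4 → 12 → 5) gives a lower bound of 4 + 5 = 9 moves.
A route of 9 moves achieves this: 4 → 3 → 8 → 7 → 12 → 13 → 14 → 15 → 10 → 5.
Since 9 matches the lower bound, it is optimal.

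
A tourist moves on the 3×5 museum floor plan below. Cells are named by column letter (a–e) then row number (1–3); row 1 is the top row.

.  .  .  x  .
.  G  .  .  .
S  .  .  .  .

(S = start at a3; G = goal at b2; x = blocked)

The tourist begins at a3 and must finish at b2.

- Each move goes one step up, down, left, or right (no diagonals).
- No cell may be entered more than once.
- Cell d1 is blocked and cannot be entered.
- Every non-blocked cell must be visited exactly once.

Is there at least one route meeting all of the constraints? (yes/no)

Cell e1 has only one open neighbour but is neither the start nor the goal, so a Hamiltonian route would have to both enter and leave it through the same neighbour — impossible without revisiting.

no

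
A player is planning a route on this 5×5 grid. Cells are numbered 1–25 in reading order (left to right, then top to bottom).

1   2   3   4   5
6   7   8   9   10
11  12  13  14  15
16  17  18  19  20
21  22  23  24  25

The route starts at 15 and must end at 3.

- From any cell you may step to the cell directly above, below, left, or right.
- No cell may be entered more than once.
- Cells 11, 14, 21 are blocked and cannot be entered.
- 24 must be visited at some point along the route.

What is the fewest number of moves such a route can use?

Any route passes through 24 somewhere between 15 and 3. Summing Manhattan distances along the two legs (15 → 24 → 3) gives a lower bound of 3 + 5 = 8 moves.
A route of 8 moves achieves this: 15 → 20 → 25 → 24 → 19 → 18 → 13 → 8 → 3.
Since 8 matches the lower bound, it is optimal.

8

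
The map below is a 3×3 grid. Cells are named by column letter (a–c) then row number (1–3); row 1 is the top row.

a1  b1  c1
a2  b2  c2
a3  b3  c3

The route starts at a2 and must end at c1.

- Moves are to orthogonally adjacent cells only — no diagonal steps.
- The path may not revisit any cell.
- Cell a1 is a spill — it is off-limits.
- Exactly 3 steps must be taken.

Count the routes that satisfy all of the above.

2

Need simple routes of exactly 3 moves from a2 to c1 (Manhattan distance 3, so 0 moves are spent on a detour and 0 undoing it).
Enumerating: a2 b2 b1 c1 | a2 b2 c2 c1.
That gives 2 routes.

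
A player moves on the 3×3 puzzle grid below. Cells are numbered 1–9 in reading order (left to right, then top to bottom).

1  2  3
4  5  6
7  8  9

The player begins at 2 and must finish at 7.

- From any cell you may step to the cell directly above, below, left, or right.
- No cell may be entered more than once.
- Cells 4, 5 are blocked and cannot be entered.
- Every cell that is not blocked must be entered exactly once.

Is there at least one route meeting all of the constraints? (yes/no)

no

Cell 1 has only one open neighbour but is neither the start nor the goal, so a Hamiltonian route would have to both enter and leave it through the same neighbour — impossible without revisiting.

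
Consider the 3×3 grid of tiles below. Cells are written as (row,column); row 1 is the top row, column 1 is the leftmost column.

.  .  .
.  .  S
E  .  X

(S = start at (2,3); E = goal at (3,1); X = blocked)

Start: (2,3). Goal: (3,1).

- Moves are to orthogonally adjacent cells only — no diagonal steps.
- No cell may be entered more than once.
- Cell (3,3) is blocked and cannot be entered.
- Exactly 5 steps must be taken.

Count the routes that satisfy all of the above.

4

Need simple routes of exactly 5 moves from (2,3) to (3,1) (Manhattan distance 3, so 1 moves are spent on a detour and 1 undoing it).
Enumerating: (2,3) (1,3) (1,2) (2,2) (3,2) (3,1) | (2,3) (1,3) (1,2) (2,2) (2,1) (3,1) | (2,3) (1,3) (1,2) (1,1) (2,1) (3,1) | (2,3) (2,2) (1,2) (1,1) (2,1) (3,1).
That gives 4 routes.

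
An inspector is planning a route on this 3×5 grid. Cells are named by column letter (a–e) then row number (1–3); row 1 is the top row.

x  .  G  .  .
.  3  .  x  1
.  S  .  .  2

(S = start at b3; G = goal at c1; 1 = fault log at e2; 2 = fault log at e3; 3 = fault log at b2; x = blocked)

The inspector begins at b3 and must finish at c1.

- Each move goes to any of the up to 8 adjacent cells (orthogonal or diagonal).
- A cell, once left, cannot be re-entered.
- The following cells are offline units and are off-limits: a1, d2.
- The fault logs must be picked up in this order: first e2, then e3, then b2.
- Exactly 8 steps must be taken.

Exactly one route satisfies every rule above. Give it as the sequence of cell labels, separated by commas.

The waypoints must appear in the order e2, e3, b2, with no cell reused.
Route from b3: up-right 2 to d1, down-right 1 to e2, down 1 to e3, left 2 to c3, up-left 1 to b2, up-right 1 to c1 — 8 moves in all.
Check: order respected (1 at step 3, 2 at step 4, 3 at step 7); 8 moves as required.

b3, c2, d1, e2, e3, d3, c3, b2, c1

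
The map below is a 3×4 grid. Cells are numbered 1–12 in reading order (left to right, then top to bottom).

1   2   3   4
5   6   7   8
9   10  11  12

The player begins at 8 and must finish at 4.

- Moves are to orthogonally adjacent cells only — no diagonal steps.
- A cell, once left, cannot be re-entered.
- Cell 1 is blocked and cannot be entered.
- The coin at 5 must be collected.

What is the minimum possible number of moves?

Any route passes through 5 somewhere between 8 and 4. Summing Manhattan distances along the two legs (8 → 5 → 4) gives a lower bound of 3 + 4 = 7 moves.
The shortest route satisfying every rule uses 9 moves: 8 → 12 → 11 → 10 → 9 → 5 → 6 → 2 → 3 → 4.
The no-revisit rule (legs can't share cells) pushes the minimum above the 7-move bound; an exhaustive check rules out every length from 7 to 8, leaving 9 as the minimum.

9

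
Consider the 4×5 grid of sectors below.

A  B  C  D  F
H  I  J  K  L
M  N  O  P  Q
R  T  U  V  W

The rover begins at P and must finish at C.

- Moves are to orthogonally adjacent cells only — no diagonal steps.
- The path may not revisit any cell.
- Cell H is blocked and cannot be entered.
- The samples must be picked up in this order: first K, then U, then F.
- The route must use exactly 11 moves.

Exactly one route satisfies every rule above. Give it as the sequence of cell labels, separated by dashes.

The waypoints must appear in the order K, U, F, with no cell reused.
Route from P: up to K, left to J, 2× down (reaching U), 2× right (reaching W), 3× up (reaching F), 2× left (reaching C) — 11 moves in all.
Check: order respected (K at step 1, U at step 4, F at step 9); 11 moves as required.

P - K - J - O - U - V - W - Q - L - F - D - C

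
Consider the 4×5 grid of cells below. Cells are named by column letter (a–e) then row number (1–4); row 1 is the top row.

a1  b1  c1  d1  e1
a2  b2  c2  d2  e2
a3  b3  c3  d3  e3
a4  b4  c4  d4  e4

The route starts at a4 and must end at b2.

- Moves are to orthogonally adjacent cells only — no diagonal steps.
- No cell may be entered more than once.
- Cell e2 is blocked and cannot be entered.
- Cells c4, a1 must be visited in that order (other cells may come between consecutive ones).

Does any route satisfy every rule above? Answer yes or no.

One route that works: a4 → b4 → c4 → c3 → c2 → c1 → b1 → a1 → a2 → b2.

yes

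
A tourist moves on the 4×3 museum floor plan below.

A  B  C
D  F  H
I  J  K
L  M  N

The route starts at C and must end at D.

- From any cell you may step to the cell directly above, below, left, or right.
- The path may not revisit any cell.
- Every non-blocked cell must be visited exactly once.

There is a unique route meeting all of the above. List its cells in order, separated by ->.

C -> H -> K -> N -> M -> L -> I -> J -> F -> B -> A -> D

Need to visit all 12 open cells exactly once, starting at C and ending at D.
Cell N has only two open neighbours (K and M), so the path must pass straight through it: one of those is the cell it's entered from and the other is where it exits.
Route from C: down 3 to N, left 2 to L, up 1 to I, right 1 to J, up 2 to B, left 1 to A, down 1 to D — 11 moves in all.
Check: all 12 open cells covered.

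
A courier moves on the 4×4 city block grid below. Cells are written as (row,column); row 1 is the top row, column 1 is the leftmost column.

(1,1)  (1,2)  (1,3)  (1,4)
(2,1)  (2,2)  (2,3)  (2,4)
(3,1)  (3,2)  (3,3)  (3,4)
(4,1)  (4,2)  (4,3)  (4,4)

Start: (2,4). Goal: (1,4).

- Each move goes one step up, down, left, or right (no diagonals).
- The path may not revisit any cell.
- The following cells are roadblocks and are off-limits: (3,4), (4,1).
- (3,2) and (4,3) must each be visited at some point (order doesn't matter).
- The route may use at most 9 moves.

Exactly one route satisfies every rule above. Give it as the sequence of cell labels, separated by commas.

The 9-move cap with required stops at (3,2), (4,3) leaves no slack for detours.
Route from (2,4): left 1 to (2,3), down 2 to (4,3), left 1 to (4,2), up 3 to (1,2), right 2 to (1,4) — 9 moves in all.
Check: all required cells visited; 9 ≤ 9 moves.

(2,4), (2,3), (3,3), (4,3), (4,2), (3,2), (2,2), (1,2), (1,3), (1,4)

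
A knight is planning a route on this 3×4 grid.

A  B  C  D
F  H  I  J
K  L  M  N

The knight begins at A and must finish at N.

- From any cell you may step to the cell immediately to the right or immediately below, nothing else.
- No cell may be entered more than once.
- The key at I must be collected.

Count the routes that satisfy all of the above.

A right/down-only route from A to N makes exactly 2 down-moves and 3 right-moves in some order.
With no other constraints that would be C(5,2) = 10 routes.
Split at I and multiply the segment counts: A→I: 3; I→N: 2; product = 6.
That gives 6 routes.

6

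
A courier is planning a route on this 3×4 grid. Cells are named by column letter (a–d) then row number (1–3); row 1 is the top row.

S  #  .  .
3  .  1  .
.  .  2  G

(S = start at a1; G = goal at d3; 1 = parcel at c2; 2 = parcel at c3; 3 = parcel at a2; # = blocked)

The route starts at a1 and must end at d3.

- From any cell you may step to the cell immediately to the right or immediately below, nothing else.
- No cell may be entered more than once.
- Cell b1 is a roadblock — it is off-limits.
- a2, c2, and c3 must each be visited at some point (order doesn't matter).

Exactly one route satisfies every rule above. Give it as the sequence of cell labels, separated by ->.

a1 -> a2 -> b2 -> c2 -> c3 -> d3

Moves only go right or down, so the column and row indices never decrease.
Route from a1: down to a2, 2× right (reaching c2), down to c3, right to d3 — 5 moves in all.
Check: all required cells visited.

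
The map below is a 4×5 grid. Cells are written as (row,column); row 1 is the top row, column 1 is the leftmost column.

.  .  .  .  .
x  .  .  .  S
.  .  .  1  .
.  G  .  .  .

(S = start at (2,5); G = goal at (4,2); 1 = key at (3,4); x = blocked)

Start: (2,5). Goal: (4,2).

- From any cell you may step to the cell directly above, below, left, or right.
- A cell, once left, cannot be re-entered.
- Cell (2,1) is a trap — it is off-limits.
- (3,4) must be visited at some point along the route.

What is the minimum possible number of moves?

5

Any route passes through (3,4) somewhere between (2,5) and (4,2). Summing Manhattan distances along the two legs ((2,5) → (3,4) → (4,2)) gives a lower bound of 2 + 3 = 5 moves.
A route of 5 moves achieves this: (2,5) → (3,5) → (3,4) → (4,4) → (4,3) → (4,2).
Since 5 matches the lower bound, it is optimal.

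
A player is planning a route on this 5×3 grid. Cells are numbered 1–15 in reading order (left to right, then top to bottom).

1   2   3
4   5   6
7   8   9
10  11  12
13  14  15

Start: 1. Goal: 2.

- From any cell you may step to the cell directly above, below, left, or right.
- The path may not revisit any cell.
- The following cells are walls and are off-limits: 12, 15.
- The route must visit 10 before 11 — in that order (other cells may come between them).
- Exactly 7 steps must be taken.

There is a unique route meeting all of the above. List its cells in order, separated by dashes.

The waypoints must appear in the order 10, 11, with no cell reused.
Route from 1: down 3 to 10, right 1 to 11, up 3 to 2 — 7 moves in all.
Check: order respected (10 at step 3, 11 at step 4); 7 moves as required.

1 - 4 - 7 - 10 - 11 - 8 - 5 - 2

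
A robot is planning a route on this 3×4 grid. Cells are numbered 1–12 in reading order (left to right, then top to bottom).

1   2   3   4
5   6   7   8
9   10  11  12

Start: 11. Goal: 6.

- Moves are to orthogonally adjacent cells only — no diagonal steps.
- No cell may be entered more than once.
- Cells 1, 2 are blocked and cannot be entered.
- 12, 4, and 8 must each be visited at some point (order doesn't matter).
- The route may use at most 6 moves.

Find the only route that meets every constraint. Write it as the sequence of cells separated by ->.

The 6-move cap with required stops at 12, 4, 8 leaves no slack for detours.
Route from 11: right to 12, 2× up (reaching 4), left to 3, down to 7, left to 6 — 6 moves in all.
Check: all required cells visited; 6 ≤ 6 moves.

11 -> 12 -> 8 -> 4 -> 3 -> 7 -> 6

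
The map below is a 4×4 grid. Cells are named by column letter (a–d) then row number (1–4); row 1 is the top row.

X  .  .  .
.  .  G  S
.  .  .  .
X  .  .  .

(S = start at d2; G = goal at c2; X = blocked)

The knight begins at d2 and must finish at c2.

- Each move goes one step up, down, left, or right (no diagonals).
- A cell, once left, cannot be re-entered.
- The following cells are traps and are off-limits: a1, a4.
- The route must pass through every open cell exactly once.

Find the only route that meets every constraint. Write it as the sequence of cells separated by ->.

Need to visit all 14 open cells exactly once, starting at d2 and ending at c2.
Cell d1 has only two open neighbours (d2 and c1), so the path must pass straight through it: one of those is the cell it's entered from and the other is where it exits.
Route from d2: up to d1, 2× left (reaching b1), down to b2, left to a2, down to a3, right to b3, down to b4, 2× right (reaching d4), up to d3, left to c3, up to c2 — 13 moves in all.
Check: all 14 open cells covered.

d2 -> d1 -> c1 -> b1 -> b2 -> a2 -> a3 -> b3 -> b4 -> c4 -> d4 -> d3 -> c3 -> c2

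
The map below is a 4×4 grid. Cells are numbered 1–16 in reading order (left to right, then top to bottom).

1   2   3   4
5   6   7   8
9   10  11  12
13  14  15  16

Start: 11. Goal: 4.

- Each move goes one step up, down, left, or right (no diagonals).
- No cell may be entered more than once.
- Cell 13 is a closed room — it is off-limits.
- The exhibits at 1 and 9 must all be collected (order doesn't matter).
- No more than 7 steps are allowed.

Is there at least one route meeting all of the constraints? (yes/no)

One route that works: 11 → 10 → 9 → 5 → 1 → 2 → 3 → 4.

yes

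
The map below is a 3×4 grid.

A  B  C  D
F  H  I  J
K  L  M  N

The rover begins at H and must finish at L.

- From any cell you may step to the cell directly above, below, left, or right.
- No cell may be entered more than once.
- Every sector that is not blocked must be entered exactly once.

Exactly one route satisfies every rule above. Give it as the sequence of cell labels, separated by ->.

Need to visit all 12 open cells exactly once, starting at H and ending at L.
Cell D has only two open neighbours (J and C), so the path must pass straight through it: one of those is the cell it's entered from and the other is where it exits.
Route from H: right 1 to I, down 1 to M, right 1 to N, up 2 to D, left 3 to A, down 2 to K, right 1 to L — 11 moves in all.
Check: all 12 open cells covered.

H -> I -> M -> N -> J -> D -> C -> B -> A -> F -> K -> L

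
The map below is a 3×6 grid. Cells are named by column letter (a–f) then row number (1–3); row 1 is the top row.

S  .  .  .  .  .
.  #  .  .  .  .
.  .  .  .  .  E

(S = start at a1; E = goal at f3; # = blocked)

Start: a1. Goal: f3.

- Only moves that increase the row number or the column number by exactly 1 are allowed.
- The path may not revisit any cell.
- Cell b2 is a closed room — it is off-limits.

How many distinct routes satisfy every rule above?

11

A right/down-only route from a1 to f3 makes exactly 2 down-moves and 5 right-moves in some order.
With no other constraints that would be C(7,2) = 21 routes.
Subtract routes through each blocked cell (inclusion–exclusion for overlaps): − through b2: 10 → 11.
That gives 11 routes.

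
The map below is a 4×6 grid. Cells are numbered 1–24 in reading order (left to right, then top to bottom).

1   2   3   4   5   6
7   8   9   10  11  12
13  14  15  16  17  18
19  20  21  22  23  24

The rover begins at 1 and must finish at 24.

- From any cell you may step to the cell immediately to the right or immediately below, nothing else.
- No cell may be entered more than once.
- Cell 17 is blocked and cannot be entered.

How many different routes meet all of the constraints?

A right/down-only route from 1 to 24 makes exactly 3 down-moves and 5 right-moves in some order.
With no other constraints that would be C(8,3) = 56 routes.
Subtract routes through each blocked cell (inclusion–exclusion for overlaps): − through 17: 30 → 26.
That gives 26 routes.

26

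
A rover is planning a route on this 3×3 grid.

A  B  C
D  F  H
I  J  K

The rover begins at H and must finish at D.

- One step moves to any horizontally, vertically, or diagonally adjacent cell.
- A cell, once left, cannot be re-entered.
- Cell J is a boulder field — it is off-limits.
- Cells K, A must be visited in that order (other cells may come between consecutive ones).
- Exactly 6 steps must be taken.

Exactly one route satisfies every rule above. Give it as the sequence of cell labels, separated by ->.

H -> K -> F -> C -> B -> A -> D

The waypoints must appear in the order K, A, with no cell reused.
Route from H: down 1 to K, up-left 1 to F, up-right 1 to C, left 2 to A, down 1 to D — 6 moves in all.
Check: order respected (K at step 1, A at step 5); 6 moves as required.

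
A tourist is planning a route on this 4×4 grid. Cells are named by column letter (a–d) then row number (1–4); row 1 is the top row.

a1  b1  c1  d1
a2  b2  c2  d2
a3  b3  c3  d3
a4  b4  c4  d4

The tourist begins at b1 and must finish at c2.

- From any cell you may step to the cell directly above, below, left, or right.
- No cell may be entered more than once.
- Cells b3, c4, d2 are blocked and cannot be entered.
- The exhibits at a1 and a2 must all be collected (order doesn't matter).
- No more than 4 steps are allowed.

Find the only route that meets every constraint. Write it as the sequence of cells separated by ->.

b1 -> a1 -> a2 -> b2 -> c2

The 4-move cap with required stops at a1, a2 leaves no slack for detours.
Route from b1: left 1 to a1, down 1 to a2, right 2 to c2 — 4 moves in all.
Check: all required cells visited; 4 ≤ 4 moves.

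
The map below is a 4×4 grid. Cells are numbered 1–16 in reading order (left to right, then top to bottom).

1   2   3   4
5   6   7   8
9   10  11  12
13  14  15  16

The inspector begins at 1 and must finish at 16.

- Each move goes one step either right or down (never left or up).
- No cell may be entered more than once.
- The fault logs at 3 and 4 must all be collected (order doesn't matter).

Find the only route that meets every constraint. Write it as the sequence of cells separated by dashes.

Moves only go right or down, so the column and row indices never decrease.
Route from 1: right 3 to 4, down 3 to 16 — 6 moves in all.
Check: all required cells visited.

1 - 2 - 3 - 4 - 8 - 12 - 16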